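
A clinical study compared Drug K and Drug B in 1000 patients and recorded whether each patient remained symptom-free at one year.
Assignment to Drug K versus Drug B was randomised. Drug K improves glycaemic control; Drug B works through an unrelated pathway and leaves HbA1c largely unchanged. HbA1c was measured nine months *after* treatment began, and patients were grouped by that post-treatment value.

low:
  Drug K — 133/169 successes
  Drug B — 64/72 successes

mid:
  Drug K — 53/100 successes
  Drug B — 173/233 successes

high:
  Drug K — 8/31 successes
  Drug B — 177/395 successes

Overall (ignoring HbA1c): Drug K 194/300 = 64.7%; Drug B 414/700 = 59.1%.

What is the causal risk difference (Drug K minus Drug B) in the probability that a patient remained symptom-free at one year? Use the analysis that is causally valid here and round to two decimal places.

+0.06

The HbA1c-specific comparison favours Drug B throughout, but the pooled figures favour Drug K. The question is whether to condition on HbA1c.
Because the drug influences HbA1c, HbA1c is a post-treatment mediator, not a confounder. Stratifying on it would bias the estimate; the causal effect is the crude pooled difference.
The causal difference is the pooled difference: 0.647 − 0.591 = +0.055.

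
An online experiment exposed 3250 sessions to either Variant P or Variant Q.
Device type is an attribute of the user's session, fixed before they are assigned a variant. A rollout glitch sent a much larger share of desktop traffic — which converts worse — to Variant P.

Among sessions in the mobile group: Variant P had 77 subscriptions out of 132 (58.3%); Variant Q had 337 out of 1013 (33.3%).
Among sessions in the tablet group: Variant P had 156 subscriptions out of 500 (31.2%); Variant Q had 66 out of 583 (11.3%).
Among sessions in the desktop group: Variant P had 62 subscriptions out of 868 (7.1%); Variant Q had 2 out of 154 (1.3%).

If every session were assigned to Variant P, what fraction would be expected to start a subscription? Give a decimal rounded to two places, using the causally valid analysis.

Since device type is a pre-existing factor (not a product of the variant) and it affects the outcome on its own, it is a confounder. The stratified rates, not the pooled rate, identify the causal effect.
Standardising Variant P to the population device type mix: 0.352·77/132 + 0.333·156/500 + 0.314·62/868 = 0.332.

0.33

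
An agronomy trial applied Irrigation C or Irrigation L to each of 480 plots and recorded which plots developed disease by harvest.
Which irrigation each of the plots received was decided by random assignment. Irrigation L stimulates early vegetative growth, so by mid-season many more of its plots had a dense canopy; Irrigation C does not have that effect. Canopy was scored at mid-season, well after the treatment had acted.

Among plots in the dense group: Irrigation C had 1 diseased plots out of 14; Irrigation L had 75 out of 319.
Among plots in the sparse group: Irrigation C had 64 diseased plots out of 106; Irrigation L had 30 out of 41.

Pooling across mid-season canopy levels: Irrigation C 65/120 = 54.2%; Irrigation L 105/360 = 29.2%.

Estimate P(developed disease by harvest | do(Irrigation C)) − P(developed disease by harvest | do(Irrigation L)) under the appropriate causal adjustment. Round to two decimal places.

Because the irrigation influences mid-season canopy, mid-season canopy is a post-treatment mediator, not a confounder. Stratifying on it would bias the estimate; the causal effect is the crude pooled difference.
The causal difference is the pooled difference: 0.542 − 0.292 = +0.250.

+0.25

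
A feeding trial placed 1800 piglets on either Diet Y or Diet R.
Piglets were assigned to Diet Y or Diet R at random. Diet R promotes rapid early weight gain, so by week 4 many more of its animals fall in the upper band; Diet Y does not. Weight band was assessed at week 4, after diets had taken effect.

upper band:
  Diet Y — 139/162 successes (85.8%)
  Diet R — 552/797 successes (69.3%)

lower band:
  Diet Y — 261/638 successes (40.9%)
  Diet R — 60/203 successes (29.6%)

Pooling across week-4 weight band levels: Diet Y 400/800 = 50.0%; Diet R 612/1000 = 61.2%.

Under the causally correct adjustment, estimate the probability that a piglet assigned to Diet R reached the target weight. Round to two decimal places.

0.61

Week-4 weight band lies on the pathway diet → week-4 weight band → outcome, so adjusting for it blocks the indirect effect. For the total causal effect of diet, use the unadjusted pooled rates.
So P(outcome | do(Diet R)) is just the pooled rate for Diet R: 612/1000 = 0.612.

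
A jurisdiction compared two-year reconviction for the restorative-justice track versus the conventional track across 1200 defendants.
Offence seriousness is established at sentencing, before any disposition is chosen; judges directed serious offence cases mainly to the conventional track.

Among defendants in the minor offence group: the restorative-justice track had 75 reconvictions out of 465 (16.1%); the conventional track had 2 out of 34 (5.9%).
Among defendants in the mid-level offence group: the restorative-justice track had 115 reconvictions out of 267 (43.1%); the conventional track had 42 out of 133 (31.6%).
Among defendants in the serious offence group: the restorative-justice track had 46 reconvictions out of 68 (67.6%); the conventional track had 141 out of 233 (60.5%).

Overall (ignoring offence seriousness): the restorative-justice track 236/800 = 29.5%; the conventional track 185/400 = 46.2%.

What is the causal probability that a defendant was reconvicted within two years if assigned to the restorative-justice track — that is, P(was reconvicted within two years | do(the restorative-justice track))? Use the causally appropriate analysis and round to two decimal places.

0.38

The stratified and pooled comparisons disagree (the conventional track wins within each offence seriousness; the restorative-justice track wins overall), so the answer turns on the causal role of offence seriousness.
Nothing the disposition does changes offence seriousness; the imbalance is an allocation artefact. With offence seriousness also predicting the outcome, the pooled figure is confounded, and the within-stratum comparison is the causal one.
Standardising the restorative-justice track to the population offence seriousness mix: 0.416·75/465 + 0.333·115/267 + 0.251·46/68 = 0.380.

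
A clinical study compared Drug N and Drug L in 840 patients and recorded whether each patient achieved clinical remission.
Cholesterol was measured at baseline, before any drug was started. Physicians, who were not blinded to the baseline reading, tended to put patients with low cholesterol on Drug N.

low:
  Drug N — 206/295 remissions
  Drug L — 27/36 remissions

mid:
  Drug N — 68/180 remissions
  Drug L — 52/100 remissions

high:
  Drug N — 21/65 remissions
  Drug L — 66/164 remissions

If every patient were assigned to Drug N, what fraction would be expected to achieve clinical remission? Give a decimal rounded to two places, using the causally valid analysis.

0.49

Cholesterol satisfies the back-door criterion: it is not a descendant of the drug, and it blocks the spurious path from drug to outcome. Adjusting for it (i.e., using the within-cholesterol rates) gives the causal effect.
Standardising Drug N to the population cholesterol mix: 0.394·206/295 + 0.333·68/180 + 0.273·21/65 = 0.489.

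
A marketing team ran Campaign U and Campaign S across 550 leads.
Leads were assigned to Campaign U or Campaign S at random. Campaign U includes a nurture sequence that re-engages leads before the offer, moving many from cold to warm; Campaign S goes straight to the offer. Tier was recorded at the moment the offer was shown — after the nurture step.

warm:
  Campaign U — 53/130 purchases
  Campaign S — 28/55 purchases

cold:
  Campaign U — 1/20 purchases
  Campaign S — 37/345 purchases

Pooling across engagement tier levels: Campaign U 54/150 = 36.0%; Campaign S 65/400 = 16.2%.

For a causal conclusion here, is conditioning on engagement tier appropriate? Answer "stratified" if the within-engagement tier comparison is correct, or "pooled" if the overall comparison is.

Campaign S is higher inside every engagement tier stratum but Campaign U is higher in aggregate. Whether to stratify depends on how engagement tier relates to the campaign.
Engagement tier is downstream of the campaign. One should not condition on a consequence of treatment, so the overall rates are the right comparison.
Pooled: Campaign U 36.0% vs Campaign S 16.2%; Campaign U is higher overall.

pooled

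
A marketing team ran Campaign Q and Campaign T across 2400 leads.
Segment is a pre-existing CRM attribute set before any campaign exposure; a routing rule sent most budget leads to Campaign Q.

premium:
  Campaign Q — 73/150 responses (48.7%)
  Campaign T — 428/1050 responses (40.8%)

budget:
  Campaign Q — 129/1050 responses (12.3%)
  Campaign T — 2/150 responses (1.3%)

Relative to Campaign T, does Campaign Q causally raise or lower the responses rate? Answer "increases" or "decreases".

increases

Since customer segment is a pre-existing factor (not a product of the campaign) and it affects the outcome on its own, it is a confounder. The stratified rates, not the pooled rate, identify the causal effect.
Within each level — premium: 48.7% vs 40.8%; budget: 12.3% vs 1.3% — Campaign Q is higher every time.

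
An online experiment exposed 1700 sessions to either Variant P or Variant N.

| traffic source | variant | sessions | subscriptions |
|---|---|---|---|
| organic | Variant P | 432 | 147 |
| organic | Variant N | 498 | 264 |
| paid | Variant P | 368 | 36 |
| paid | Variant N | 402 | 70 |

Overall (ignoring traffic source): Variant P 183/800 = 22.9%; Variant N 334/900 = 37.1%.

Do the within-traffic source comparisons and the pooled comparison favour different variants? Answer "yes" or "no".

Within each traffic source level (organic 34.0% vs 53.0%; paid 9.8% vs 17.4%), Variant N has the higher rate every time. Pooled: 22.9% vs 37.1% — Variant N has the higher rate overall. They agree.

no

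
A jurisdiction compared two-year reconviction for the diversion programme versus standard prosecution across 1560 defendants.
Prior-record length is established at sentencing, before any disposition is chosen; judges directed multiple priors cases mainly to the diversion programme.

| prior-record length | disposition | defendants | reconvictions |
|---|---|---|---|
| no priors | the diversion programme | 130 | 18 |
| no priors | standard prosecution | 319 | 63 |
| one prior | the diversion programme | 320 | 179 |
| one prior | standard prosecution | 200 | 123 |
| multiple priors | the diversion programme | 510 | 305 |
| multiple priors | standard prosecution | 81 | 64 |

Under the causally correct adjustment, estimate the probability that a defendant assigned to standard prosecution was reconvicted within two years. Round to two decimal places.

the diversion programme is lower inside every prior-record length stratum but standard prosecution is lower in aggregate. Whether to stratify depends on how prior-record length relates to the disposition.
Prior-record length differs across dispositions for reasons unrelated to any effect of the disposition itself, and it separately predicts the outcome — a classic confounder. We must compare within prior-record length levels.
Standardising standard prosecution to the population prior-record length mix: 0.288·63/319 + 0.333·123/200 + 0.379·64/81 = 0.561.

0.56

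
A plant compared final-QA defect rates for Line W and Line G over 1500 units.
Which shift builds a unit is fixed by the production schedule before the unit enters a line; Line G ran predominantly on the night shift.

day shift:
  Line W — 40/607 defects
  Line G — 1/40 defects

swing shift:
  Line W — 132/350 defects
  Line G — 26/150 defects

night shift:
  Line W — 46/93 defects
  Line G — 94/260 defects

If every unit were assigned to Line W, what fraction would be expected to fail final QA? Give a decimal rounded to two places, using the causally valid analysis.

Shift differs across lines for reasons unrelated to any effect of the line itself, and it separately predicts the outcome — a classic confounder. We must compare within shift levels.
Standardising Line W to the population shift mix: 0.431·40/607 + 0.333·132/350 + 0.235·46/93 = 0.271.

0.27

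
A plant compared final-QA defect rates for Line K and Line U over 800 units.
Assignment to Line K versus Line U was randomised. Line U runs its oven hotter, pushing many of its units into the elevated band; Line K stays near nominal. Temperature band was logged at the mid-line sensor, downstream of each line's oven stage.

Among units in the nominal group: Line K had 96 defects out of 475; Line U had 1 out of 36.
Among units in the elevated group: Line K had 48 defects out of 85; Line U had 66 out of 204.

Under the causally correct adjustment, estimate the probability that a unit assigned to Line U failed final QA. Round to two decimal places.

0.28

Stratifying would compare lines among units the lines themselves sorted into in-process temperature band groups — a form of selection on an intermediate. The unconditioned pooled rates give the total causal effect.
So P(outcome | do(Line U)) is just the pooled rate for Line U: 67/240 = 0.279.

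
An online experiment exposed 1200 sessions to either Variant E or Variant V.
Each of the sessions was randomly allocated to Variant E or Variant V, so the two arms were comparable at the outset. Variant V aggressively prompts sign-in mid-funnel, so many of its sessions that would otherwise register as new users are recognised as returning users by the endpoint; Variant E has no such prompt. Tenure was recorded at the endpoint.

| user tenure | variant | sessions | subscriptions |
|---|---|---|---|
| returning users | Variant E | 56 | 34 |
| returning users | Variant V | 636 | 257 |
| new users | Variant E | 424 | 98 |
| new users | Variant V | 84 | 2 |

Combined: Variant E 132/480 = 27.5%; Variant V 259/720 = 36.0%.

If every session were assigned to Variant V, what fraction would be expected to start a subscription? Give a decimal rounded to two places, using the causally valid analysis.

The stratified and pooled comparisons disagree (Variant E wins within each user tenure; Variant V wins overall), so the answer turns on the causal role of user tenure.
User tenure is recorded after the variant and is itself shifted by it — it sits on the causal path from variant to outcome. Conditioning on a mediator would strip out part of the effect we want; the pooled comparison gives the total causal effect.
So P(outcome | do(Variant V)) is just the pooled rate for Variant V: 259/720 = 0.360.

0.36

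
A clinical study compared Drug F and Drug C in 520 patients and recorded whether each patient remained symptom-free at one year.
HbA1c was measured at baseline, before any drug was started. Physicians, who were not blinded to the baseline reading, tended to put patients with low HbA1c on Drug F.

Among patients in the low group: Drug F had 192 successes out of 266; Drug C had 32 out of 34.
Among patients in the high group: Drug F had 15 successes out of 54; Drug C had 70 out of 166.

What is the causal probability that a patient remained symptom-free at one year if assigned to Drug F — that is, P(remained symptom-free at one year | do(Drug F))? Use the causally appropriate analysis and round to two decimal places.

Within every HbA1c level Drug C has the higher rate, yet pooled Drug F does — Simpson's reversal.
HbA1c satisfies the back-door criterion: it is not a descendant of the drug, and it blocks the spurious path from drug to outcome. Adjusting for it (i.e., using the within-HbA1c rates) gives the causal effect.
Standardising Drug F to the population HbA1c mix: 0.577·192/266 + 0.423·15/54 = 0.534.

0.53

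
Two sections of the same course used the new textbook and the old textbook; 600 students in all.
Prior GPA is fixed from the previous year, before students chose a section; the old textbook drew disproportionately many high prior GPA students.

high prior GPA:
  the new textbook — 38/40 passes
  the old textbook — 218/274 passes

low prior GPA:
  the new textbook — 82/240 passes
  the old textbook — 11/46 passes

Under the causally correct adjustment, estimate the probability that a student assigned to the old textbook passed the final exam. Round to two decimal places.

The imbalance in prior GPA band arose from how students were allocated, not from anything the teaching method did; and prior GPA band independently affects the outcome. The pooled gap is confounded — condition on prior GPA band.
Standardising the old textbook to the population prior GPA band mix: 0.523·218/274 + 0.477·11/46 = 0.530.

0.53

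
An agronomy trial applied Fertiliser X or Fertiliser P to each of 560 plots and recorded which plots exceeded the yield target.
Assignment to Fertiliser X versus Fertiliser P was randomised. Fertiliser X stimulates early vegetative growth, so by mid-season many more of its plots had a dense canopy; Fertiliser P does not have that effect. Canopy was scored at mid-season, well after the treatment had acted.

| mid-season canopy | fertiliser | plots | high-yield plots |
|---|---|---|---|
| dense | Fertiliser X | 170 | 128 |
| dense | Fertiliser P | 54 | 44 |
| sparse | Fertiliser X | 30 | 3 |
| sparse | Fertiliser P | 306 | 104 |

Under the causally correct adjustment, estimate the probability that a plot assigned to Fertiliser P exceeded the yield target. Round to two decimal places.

The mid-season canopy-specific comparison favours Fertiliser P throughout, but the pooled figures favour Fertiliser X. The question is whether to condition on mid-season canopy.
Because the fertiliser influences mid-season canopy, mid-season canopy is a post-treatment mediator, not a confounder. Stratifying on it would bias the estimate; the causal effect is the crude pooled difference.
So P(outcome | do(Fertiliser P)) is just the pooled rate for Fertiliser P: 148/360 = 0.411.

0.41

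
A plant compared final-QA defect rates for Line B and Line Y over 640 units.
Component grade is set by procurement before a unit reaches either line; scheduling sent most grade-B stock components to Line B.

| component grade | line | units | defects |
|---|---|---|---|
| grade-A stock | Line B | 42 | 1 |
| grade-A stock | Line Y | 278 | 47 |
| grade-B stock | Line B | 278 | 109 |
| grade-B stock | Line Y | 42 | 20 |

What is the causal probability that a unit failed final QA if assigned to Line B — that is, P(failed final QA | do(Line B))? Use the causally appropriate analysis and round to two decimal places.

0.21

Line B is lower inside every component grade stratum but Line Y is lower in aggregate. Whether to stratify depends on how component grade relates to the line.
Here component grade is a common cause — it drives both which line a case falls under and the outcome. The crude comparison mixes populations; the stratum-specific rates are the causally relevant ones.
Standardising Line B to the population component grade mix: 0.500·1/42 + 0.500·109/278 = 0.208.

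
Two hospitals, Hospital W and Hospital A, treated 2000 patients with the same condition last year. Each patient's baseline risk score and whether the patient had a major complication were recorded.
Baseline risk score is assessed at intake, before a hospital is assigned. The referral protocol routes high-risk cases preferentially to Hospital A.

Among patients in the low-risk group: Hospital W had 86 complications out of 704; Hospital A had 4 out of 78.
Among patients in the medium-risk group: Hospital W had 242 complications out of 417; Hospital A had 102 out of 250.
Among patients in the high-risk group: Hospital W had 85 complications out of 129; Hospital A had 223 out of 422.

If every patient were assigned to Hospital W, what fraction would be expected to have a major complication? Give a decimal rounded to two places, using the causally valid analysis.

0.42

The baseline risk score-specific comparison favours Hospital A throughout, but the pooled figures favour Hospital W. The question is whether to condition on baseline risk score.
Baseline risk score is set before the hospital has any effect — it is not caused by the hospital — and it independently drives the outcome. That makes it a confounder, so the causal comparison is within baseline risk score levels.
Standardising Hospital W to the population baseline risk score mix: 0.391·86/704 + 0.334·242/417 + 0.276·85/129 = 0.423.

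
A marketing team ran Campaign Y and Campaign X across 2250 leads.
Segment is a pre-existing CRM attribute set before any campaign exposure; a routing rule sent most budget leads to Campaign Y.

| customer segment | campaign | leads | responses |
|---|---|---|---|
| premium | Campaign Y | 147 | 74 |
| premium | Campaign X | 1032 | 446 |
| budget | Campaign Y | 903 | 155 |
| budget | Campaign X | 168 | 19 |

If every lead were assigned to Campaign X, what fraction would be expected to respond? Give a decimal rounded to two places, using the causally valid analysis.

0.28

Customer segment is set before the campaign has any effect — it is not caused by the campaign — and it independently drives the outcome. That makes it a confounder, so the causal comparison is within customer segment levels.
Standardising Campaign X to the population customer segment mix: 0.524·446/1032 + 0.476·19/168 = 0.280.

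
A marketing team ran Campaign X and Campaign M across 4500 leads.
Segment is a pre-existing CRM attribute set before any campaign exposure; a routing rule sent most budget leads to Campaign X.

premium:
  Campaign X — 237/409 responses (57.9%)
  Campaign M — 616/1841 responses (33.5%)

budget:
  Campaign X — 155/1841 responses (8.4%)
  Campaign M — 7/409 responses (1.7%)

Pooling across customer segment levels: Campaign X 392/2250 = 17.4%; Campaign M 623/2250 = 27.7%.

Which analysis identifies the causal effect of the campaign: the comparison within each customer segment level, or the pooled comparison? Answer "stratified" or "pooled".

stratified

Nothing the campaign does changes customer segment; the imbalance is an allocation artefact. With customer segment also predicting the outcome, the pooled figure is confounded, and the within-stratum comparison is the causal one.
Within each level — premium: 57.9% vs 33.5%; budget: 8.4% vs 1.7% — Campaign X is higher every time.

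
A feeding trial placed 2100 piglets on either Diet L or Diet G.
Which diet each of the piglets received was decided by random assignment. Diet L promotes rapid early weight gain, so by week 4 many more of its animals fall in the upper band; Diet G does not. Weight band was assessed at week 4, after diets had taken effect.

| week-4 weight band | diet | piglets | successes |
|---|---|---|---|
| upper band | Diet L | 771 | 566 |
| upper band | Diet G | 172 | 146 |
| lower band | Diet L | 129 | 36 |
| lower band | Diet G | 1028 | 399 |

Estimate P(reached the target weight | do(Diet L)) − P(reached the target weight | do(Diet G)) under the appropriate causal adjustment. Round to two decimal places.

+0.21

Week-4 weight band is recorded after the diet and is itself shifted by it — it sits on the causal path from diet to outcome. Conditioning on a mediator would strip out part of the effect we want; the pooled comparison gives the total causal effect.
The causal difference is the pooled difference: 0.669 − 0.454 = +0.215.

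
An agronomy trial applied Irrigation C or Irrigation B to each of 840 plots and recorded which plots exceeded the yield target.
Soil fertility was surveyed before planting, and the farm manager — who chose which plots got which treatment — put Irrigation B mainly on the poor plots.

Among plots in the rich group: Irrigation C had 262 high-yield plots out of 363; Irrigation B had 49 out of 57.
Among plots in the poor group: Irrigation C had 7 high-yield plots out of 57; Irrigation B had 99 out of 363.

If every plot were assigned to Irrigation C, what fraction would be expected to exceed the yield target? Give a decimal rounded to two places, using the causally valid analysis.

0.42

Since soil fertility is a pre-existing factor (not a product of the irrigation) and it affects the outcome on its own, it is a confounder. The stratified rates, not the pooled rate, identify the causal effect.
Standardising Irrigation C to the population soil fertility mix: 0.500·262/363 + 0.500·7/57 = 0.422.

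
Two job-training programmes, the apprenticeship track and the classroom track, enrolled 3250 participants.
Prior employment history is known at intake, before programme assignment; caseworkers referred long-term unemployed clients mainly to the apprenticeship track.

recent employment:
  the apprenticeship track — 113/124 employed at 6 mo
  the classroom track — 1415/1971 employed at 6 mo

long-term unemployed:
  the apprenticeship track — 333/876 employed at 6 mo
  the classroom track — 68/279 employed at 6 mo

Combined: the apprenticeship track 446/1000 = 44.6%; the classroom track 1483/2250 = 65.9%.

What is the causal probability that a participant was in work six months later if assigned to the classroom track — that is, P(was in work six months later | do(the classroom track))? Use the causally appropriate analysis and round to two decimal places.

0.55

The prior employment history-specific comparison favours the apprenticeship track throughout, but the pooled figures favour the classroom track. The question is whether to condition on prior employment history.
Nothing the programme does changes prior employment history; the imbalance is an allocation artefact. With prior employment history also predicting the outcome, the pooled figure is confounded, and the within-stratum comparison is the causal one.
Standardising the classroom track to the population prior employment history mix: 0.645·1415/1971 + 0.355·68/279 = 0.549.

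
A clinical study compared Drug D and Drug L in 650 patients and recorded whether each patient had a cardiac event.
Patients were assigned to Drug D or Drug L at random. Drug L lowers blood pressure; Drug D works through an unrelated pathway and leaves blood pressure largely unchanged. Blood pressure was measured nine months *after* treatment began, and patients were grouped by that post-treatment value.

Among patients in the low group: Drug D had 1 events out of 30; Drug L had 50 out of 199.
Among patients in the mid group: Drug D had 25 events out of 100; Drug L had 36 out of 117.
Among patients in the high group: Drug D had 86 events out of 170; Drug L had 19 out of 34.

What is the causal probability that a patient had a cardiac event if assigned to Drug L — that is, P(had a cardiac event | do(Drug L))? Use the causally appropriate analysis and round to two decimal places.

0.30

The distribution of blood pressure is itself part of what the drug does — it is an intermediate outcome. Holding it fixed would remove that part of the effect; the total effect is the pooled difference.
So P(outcome | do(Drug L)) is just the pooled rate for Drug L: 105/350 = 0.300.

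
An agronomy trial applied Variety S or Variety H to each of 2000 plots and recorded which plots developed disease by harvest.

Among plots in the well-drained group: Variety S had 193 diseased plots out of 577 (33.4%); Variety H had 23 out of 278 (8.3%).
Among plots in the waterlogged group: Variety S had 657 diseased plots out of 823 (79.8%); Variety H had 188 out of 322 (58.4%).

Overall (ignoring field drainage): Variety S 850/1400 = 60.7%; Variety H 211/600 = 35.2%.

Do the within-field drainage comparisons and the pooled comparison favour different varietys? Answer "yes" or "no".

no

Within each field drainage level (well-drained 33.4% vs 8.3%; waterlogged 79.8% vs 58.4%), Variety H has the lower rate every time. Pooled: 60.7% vs 35.2% — Variety H has the lower rate overall. They agree.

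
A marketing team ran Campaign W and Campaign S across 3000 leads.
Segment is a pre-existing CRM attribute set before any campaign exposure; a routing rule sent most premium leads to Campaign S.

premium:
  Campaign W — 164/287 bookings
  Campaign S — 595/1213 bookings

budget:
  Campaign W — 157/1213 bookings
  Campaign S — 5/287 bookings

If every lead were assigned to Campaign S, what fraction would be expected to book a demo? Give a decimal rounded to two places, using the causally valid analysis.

0.25

Campaign W is higher inside every customer segment stratum but Campaign S is higher in aggregate. Whether to stratify depends on how customer segment relates to the campaign.
Here customer segment is a common cause — it drives both which campaign a case falls under and the outcome. The crude comparison mixes populations; the stratum-specific rates are the causally relevant ones.
Standardising Campaign S to the population customer segment mix: 0.500·595/1213 + 0.500·5/287 = 0.254.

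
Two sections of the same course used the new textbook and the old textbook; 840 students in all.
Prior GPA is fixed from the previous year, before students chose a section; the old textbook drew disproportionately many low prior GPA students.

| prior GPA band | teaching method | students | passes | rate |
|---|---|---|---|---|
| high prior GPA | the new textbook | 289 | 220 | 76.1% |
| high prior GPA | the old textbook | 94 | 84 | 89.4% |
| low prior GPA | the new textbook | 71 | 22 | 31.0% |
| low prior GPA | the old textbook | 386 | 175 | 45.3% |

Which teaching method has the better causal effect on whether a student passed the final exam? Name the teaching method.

Nothing the teaching method does changes prior GPA band; the imbalance is an allocation artefact. With prior GPA band also predicting the outcome, the pooled figure is confounded, and the within-stratum comparison is the causal one.
Within each level — high prior GPA: 76.1% vs 89.4%; low prior GPA: 31.0% vs 45.3% — the old textbook is higher every time.

the old textbook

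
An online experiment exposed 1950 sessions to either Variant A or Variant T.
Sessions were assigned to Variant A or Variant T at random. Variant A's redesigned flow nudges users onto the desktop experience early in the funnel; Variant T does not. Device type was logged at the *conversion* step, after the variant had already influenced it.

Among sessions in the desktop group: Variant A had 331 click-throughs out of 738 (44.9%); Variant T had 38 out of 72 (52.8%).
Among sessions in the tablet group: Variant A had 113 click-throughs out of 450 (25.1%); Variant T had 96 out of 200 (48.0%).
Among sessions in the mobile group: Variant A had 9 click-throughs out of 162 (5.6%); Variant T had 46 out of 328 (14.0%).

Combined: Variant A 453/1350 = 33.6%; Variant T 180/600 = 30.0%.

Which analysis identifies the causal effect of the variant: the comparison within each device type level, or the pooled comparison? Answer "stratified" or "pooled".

pooled

Because the variant influences device type, device type is a post-treatment mediator, not a confounder. Stratifying on it would bias the estimate; the causal effect is the crude pooled difference.
Pooled: Variant A 33.6% vs Variant T 30.0%; Variant A is higher overall.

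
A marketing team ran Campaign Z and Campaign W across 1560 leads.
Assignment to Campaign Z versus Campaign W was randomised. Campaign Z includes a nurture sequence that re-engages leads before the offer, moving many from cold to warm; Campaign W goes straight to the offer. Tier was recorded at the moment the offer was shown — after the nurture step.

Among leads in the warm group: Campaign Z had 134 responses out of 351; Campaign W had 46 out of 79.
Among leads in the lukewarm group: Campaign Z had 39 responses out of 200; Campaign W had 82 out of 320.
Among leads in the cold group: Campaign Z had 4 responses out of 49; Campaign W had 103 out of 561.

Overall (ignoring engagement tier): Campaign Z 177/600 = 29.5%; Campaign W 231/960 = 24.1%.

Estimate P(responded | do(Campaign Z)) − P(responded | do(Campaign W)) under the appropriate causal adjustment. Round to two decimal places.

Stratifying would compare campaigns among leads the campaigns themselves sorted into engagement tier groups — a form of selection on an intermediate. The unconditioned pooled rates give the total causal effect.
The causal difference is the pooled difference: 0.295 − 0.241 = +0.054.

+0.05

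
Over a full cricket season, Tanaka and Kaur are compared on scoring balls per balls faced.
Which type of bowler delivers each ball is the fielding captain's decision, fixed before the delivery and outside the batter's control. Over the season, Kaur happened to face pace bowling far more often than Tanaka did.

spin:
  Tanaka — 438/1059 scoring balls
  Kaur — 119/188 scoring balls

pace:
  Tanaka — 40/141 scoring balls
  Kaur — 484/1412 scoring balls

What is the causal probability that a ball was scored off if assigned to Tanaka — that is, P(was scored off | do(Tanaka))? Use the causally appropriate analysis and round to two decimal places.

0.34

Kaur is higher inside every bowling type stratum but Tanaka is higher in aggregate. Whether to stratify depends on how bowling type relates to the player.
The imbalance in bowling type arose from how balls faced were allocated, not from anything the player did; and bowling type independently affects the outcome. The pooled gap is confounded — condition on bowling type.
Standardising Tanaka to the population bowling type mix: 0.445·438/1059 + 0.555·40/141 = 0.342.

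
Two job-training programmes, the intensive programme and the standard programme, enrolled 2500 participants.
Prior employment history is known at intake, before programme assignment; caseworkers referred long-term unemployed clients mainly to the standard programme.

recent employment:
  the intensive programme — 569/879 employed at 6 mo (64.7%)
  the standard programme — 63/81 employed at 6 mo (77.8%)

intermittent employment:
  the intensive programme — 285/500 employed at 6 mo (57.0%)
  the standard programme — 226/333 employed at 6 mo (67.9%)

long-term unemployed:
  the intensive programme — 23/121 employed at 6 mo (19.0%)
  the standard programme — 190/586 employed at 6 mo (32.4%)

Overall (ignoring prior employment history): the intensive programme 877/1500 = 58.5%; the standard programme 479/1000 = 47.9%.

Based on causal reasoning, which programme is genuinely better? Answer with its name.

The imbalance in prior employment history arose from how participants were allocated, not from anything the programme did; and prior employment history independently affects the outcome. The pooled gap is confounded — condition on prior employment history.
Within each level — recent employment: 64.7% vs 77.8%; intermittent employment: 57.0% vs 67.9%; long-term unemployed: 19.0% vs 32.4% — the standard programme is higher every time.

the standard programme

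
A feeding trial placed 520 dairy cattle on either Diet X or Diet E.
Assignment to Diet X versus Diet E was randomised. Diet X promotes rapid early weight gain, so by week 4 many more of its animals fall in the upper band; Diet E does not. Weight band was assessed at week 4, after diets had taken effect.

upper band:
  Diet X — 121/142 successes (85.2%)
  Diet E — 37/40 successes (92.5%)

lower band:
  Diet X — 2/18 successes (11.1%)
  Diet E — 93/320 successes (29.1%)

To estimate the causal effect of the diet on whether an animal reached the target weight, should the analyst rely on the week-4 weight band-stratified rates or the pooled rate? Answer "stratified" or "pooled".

Diet E is higher inside every week-4 weight band stratum but Diet X is higher in aggregate. Whether to stratify depends on how week-4 weight band relates to the diet.
The distribution of week-4 weight band is itself part of what the diet does — it is an intermediate outcome. Holding it fixed would remove that part of the effect; the total effect is the pooled difference.
Pooled: Diet X 76.9% vs Diet E 36.1%; Diet X is higher overall.

pooled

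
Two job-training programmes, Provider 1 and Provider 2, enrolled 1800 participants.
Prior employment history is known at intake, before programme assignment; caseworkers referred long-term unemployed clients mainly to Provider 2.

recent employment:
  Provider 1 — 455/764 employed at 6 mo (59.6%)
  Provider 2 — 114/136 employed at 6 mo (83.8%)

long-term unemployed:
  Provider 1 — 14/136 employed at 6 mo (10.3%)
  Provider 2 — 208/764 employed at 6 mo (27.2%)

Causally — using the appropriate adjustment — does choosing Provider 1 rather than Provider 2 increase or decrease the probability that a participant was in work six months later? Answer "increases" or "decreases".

decreases

Here prior employment history is a common cause — it drives both which programme a case falls under and the outcome. The crude comparison mixes populations; the stratum-specific rates are the causally relevant ones.
Within each level — recent employment: 59.6% vs 83.8%; long-term unemployed: 10.3% vs 27.2% — Provider 2 is higher every time.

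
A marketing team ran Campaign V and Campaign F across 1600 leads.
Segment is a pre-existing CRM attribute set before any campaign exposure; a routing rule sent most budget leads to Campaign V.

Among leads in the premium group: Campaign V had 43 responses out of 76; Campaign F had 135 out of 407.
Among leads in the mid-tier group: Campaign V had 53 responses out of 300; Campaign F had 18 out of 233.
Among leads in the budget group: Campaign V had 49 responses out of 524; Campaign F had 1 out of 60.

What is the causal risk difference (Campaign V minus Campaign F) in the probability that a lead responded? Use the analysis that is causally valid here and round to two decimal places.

+0.13

The customer segment-specific comparison favours Campaign V throughout, but the pooled figures favour Campaign F. The question is whether to condition on customer segment.
Here customer segment is a common cause — it drives both which campaign a case falls under and the outcome. The crude comparison mixes populations; the stratum-specific rates are the causally relevant ones.
Adjusting over the population distribution of customer segment: 0.302·(0.566−0.332) + 0.333·(0.177−0.077) + 0.365·(0.094−0.017) = +0.132.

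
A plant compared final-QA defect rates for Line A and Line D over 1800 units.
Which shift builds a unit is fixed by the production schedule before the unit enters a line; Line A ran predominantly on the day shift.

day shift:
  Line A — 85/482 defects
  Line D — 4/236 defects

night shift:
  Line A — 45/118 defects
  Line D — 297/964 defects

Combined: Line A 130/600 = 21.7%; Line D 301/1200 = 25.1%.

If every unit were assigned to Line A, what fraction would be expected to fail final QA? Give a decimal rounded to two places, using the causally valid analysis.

Nothing the line does changes shift; the imbalance is an allocation artefact. With shift also predicting the outcome, the pooled figure is confounded, and the within-stratum comparison is the causal one.
Standardising Line A to the population shift mix: 0.399·85/482 + 0.601·45/118 = 0.300.

0.30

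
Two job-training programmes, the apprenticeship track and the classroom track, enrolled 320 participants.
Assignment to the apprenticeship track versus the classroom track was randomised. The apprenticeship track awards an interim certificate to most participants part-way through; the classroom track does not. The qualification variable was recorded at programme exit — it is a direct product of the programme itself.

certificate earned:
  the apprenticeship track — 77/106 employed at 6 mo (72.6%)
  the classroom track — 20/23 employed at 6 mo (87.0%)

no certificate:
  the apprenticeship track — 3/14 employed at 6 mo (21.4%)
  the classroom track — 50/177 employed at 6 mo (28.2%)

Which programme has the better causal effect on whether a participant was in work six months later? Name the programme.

the apprenticeship track

the classroom track is higher inside every qualification attained during the programme stratum but the apprenticeship track is higher in aggregate. Whether to stratify depends on how qualification attained during the programme relates to the programme.
Stratifying would compare programmes among participants the programmes themselves sorted into qualification attained during the programme groups — a form of selection on an intermediate. The unconditioned pooled rates give the total causal effect.
Pooled: the apprenticeship track 66.7% vs the classroom track 35.0%; the apprenticeship track is higher overall.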